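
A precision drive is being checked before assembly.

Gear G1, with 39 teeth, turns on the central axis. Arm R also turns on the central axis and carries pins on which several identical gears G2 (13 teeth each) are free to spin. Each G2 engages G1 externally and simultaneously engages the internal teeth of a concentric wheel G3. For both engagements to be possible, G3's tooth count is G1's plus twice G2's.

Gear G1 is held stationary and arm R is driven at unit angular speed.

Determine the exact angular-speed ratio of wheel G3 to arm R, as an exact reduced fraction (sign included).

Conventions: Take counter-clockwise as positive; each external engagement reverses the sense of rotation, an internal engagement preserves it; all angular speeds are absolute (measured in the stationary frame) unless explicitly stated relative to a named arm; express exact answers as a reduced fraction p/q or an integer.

class = planetary set [G3 = 39+2·13 = 65; Willis about the carrier]
ring teeth: 39 + 2·13 = 65
39(ω_sun−ω_arm) = −65(ω_ring−ω_arm),  ω_sun = 0, ω_arm = 1
ω_ring = 1 − (39/65)(0−1) = 8/5
ω_out/ω_in = 8/5

8/5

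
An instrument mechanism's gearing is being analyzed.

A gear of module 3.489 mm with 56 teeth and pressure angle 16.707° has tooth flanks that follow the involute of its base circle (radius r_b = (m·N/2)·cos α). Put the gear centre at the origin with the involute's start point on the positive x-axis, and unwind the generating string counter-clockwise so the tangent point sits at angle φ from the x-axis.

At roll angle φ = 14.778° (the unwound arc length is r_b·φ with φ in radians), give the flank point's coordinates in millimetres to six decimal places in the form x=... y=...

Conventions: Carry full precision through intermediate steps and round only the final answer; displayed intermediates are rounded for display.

x=96.628913 y=0.531611

single-mesh involute tooth geometry (56T wheel at module 3.489)
pitch radius r_p = m·N/2 = 3.489·56/2 = 97.692000
base radius r_b = r_p·cos α = 97.692000·cos 16.707° = 93.568165
roll angle φ = 14.778° = 0.25792476 rad
x = r_b·(cos φ + φ·sin φ) = 96.628913
y = r_b·(sin φ − φ·cos φ) = 0.531611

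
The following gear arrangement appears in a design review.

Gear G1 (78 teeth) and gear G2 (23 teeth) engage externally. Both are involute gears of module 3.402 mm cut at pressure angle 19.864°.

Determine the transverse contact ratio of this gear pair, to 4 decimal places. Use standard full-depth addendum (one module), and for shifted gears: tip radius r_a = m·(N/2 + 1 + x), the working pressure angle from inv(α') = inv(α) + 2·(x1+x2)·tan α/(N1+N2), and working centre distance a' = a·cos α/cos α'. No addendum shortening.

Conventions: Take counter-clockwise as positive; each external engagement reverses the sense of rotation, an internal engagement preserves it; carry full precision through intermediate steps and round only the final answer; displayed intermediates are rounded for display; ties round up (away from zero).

single-mesh involute tooth geometry (78T engaging 23T at module 3.402)
base radii: r_b1 = 124.783899, r_b2 = 36.795252
tip radii: r_a1 = 136.080000, r_a2 = 42.525000
no profile shift: α' = α, a' = a
action lengths: √(r_a1²−r_b1²) = 54.283929, √(r_a2²−r_b2²) = 21.318655
base pitch p_b = π·m·cos α = 10.051799
CR = (54.283929 + 21.318655 − 171.801000·sin 19.86400°)/10.051799 = 1.713778
contact ratio ≈ 1.7138

1.7138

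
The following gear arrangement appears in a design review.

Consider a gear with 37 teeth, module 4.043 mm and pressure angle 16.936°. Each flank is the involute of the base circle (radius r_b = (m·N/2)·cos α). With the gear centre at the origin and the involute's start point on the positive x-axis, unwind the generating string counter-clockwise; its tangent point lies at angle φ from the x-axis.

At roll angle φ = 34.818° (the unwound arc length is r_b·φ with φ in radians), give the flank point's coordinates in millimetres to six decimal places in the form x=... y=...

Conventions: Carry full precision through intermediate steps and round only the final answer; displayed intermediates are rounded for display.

single-mesh involute tooth geometry (37T wheel at module 4.043)
pitch radius r_p = m·N/2 = 4.043·37/2 = 74.795500
base radius r_b = r_p·cos α = 74.795500·cos 16.936° = 71.551675
roll angle φ = 34.818° = 0.60768874 rad
x = r_b·(cos φ + φ·sin φ) = 83.568265
y = r_b·(sin φ − φ·cos φ) = 5.157256

x=83.568265 y=5.157256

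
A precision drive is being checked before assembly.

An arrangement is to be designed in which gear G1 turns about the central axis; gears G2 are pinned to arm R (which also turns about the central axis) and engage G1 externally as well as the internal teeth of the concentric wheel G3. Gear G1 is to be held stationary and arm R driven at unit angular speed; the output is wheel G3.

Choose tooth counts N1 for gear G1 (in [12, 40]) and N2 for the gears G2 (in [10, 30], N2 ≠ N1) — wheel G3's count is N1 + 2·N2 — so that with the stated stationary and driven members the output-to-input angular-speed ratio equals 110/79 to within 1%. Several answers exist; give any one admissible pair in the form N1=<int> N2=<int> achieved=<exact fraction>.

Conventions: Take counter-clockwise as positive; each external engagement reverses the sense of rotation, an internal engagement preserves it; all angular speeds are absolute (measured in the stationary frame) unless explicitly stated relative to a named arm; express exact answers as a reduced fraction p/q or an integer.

N1=31 N2=24 achieved=110/79

planetary set to be sized for 110/79 (Willis relation)
Willis with ω_sun = 0: ω_ring/ω_arm = (N1+N3)/N3; set equal to 110/79  ⇒  N3/N1 = 1/(110/79 − 1) = 79/31
N3 = N1 + 2·N2  ⇒  N2/N1 = (N3/N1 − 1)/2 = (79/31 − 1)/2 = 24/31
smallest multiple with N1 ≥ 12 and N2 ≥ 10: k = 1  ⇒  N1 = 1·31 = 31, N2 = 1·24 = 24 (N1 ≤ 40, N2 ≤ 30, N2 ≠ N1 ✓), N3 = 31 + 2·24 = 79
check: (N1+N3)/N3 with N1 = 31, N3 = 79 gives 110/79; |achieved − target| = 0 ≤ 11/790 ✓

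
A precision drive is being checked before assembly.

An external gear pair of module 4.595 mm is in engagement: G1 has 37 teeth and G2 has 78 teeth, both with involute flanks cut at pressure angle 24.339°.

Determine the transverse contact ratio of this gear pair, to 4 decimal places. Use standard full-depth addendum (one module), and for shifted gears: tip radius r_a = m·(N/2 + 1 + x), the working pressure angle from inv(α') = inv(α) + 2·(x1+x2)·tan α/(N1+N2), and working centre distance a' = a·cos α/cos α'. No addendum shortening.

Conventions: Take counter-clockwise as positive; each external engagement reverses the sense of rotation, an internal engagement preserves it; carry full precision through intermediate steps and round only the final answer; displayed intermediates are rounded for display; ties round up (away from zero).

1.5631

topology: single-mesh involute geometry — m = 4.595, 37T/78T pair
base radii: r_b1 = 77.452285, r_b2 = 163.277789
tip radii: r_a1 = 89.602500, r_a2 = 183.800000
no profile shift: α' = α, a' = a
action lengths: √(r_a1²−r_b1²) = 45.052765, √(r_a2²−r_b2²) = 84.396703
base pitch p_b = π·m·cos α = 13.152623
CR = (45.052765 + 84.396703 − 264.212500·sin 24.33900°)/13.152623 = 1.563060
contact ratio ≈ 1.5631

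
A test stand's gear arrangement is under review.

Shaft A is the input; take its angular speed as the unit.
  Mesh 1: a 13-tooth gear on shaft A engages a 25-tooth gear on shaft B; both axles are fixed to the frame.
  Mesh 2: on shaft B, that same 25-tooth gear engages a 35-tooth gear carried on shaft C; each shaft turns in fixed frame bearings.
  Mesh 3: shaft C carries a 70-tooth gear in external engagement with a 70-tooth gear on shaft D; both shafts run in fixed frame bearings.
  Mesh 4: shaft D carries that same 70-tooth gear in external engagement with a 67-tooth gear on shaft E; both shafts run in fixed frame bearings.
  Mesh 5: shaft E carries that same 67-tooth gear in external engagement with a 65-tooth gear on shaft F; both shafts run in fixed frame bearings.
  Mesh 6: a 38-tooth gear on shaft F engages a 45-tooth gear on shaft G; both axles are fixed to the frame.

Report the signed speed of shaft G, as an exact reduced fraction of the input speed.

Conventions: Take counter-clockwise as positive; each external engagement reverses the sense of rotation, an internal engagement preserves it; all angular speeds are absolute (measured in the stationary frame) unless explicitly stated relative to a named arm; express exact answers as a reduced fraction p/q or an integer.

6-mesh fixed-axis compound train (all bearings frame-fixed)
mesh 1 [13T→25T]: |ω|/ω_in = 1×13/25 = 13/25, sense flips to −
mesh 2 [25T→35T]: |ω|/ω_in = (13/25)×25/35 = 13/35, sense flips to +
mesh 3 [70T→70T]: |ω|/ω_in = (13/35)×70/70 = 13/35, sense flips to −
mesh 4 [70T→67T]: |ω|/ω_in = (13/35)×70/67 = 26/67, sense flips to +
mesh 5 [67T→65T]: |ω|/ω_in = (26/67)×67/65 = 2/5, sense flips to −
mesh 6 [38T→45T]: |ω|/ω_in = (2/5)×38/45 = 76/225, sense flips to +
signed output speed (× input speed) = 76/225

76/225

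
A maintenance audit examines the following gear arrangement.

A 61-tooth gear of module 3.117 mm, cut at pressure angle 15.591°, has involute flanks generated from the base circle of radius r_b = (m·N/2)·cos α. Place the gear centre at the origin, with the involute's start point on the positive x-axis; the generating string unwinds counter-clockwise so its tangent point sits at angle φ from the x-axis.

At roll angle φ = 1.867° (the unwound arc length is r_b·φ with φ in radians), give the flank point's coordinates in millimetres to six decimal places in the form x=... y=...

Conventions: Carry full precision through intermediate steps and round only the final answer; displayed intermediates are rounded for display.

single-mesh involute tooth geometry (61T wheel at module 3.117)
pitch radius r_p = m·N/2 = 3.117·61/2 = 95.068500
base radius r_b = r_p·cos α = 95.068500·cos 15.591° = 91.570435
roll angle φ = 1.867° = 0.03258530 rad
x = r_b·(cos φ + φ·sin φ) = 91.619037
y = r_b·(sin φ − φ·cos φ) = 0.001056

x=91.619037 y=0.001056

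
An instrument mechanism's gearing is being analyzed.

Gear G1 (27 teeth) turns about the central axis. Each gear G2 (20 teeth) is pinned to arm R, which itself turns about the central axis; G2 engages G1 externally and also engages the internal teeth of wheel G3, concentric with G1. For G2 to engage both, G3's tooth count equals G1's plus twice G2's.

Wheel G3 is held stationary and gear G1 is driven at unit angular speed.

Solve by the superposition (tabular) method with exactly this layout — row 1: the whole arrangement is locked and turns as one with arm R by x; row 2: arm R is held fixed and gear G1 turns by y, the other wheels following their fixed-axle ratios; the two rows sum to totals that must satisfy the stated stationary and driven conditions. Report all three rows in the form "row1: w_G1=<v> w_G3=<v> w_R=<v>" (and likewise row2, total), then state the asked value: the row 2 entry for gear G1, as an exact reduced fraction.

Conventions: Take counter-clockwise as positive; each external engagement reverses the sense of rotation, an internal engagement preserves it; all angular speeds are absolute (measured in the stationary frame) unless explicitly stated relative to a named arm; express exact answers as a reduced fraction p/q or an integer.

recognized (axles ride arm R): planetary set, 27/20/67 teeth
row 1 (train locked, turned with arm): all members turn x
row 2 — arm fixed, fixed-axis ratios: sun y, ring −(27/67)·y, arm 0
boundary: total ω_ring = x − (27/67)·y = 0 and total ω_sun = x + y = 1  ⇒  y = 67/94, x = 27/94
row 2 ring = −(27/67)·67/94 = -27/94
totals (row 1 + row 2): sun 27/94 + 67/94 = 1, ring 27/94 + (-27/94) = 0, arm 27/94 + 0 = 27/94
asked cell (row2, sun) = 67/94

row1: w_G1=27/94 w_G3=27/94 w_R=27/94
row2: w_G1=67/94 w_G3=-27/94 w_R=0
total: w_G1=1 w_G3=0 w_R=27/94
asked value: 67/94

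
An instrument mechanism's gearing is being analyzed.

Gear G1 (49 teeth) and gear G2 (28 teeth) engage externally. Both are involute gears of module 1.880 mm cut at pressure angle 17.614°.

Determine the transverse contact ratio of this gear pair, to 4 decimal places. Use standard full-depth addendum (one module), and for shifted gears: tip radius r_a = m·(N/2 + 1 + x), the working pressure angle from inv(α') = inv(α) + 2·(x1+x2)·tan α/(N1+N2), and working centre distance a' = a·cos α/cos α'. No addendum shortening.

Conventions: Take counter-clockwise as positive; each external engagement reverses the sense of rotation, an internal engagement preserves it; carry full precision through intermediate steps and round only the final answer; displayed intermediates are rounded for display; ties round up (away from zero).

1.8191

topology: single-mesh involute geometry — m = 1.880, 49T/28T pair
base radii: r_b1 = 43.900558, r_b2 = 25.086033
tip radii: r_a1 = 47.940000, r_a2 = 28.200000
no profile shift: α' = α, a' = a
action lengths: √(r_a1²−r_b1²) = 19.260961, √(r_a2²−r_b2²) = 12.881419
base pitch p_b = π·m·cos α = 5.629293
CR = (19.260961 + 12.881419 − 72.380000·sin 17.61400°)/5.629293 = 1.819054
contact ratio ≈ 1.8191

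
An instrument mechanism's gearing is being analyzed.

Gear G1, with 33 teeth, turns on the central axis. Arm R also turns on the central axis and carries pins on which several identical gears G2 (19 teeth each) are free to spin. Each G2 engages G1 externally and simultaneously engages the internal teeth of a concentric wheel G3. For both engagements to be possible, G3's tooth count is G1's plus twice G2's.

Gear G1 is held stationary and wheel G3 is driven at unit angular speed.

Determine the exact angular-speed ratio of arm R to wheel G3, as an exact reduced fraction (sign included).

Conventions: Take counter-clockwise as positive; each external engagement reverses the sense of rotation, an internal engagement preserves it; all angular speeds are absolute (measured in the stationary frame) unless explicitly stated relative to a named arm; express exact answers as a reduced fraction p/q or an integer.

71/104

topology: planetary set — G1 33T / G2 19T / G3 71T, arm = carrier (Willis)
ring teeth: 33 + 2·19 = 71
33(ω_sun−ω_arm) = −71(ω_ring−ω_arm),  ω_sun = 0, ω_ring = 1
33(0−ω_arm) = −71(1−ω_arm)  ⇒  104·ω_arm = 71  ⇒  ω_arm = 71/104
ω_out/ω_in = 71/104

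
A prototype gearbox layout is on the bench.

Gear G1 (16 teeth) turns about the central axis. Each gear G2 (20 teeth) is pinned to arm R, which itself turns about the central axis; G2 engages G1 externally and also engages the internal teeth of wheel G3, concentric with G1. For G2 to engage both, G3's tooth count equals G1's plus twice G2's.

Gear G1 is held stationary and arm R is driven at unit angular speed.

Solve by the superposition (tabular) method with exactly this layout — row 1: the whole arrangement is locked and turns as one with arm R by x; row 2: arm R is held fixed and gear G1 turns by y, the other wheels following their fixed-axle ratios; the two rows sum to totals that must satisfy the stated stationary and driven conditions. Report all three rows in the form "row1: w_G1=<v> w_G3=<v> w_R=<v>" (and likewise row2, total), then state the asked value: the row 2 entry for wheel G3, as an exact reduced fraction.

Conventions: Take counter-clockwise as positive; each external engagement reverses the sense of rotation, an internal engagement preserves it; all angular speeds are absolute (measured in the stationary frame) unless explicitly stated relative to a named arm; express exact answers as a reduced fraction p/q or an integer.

recognized (axles ride arm R): planetary set, 16/20/56 teeth
row 1: whole set turns with the arm by x
superposition row 2 [arm held]: sun y, ring −(16/56)·y, arm 0
boundary: total ω_sun = x + y = 0 and total ω_arm = x = 1  ⇒  y = -1, x = 1
row 2 ring = −(16/56)·(-1) = 2/7
totals (row 1 + row 2): sun 1 + (-1) = 0, ring 1 + 2/7 = 9/7, arm 1 + 0 = 1
asked cell (row2, ring) = 2/7

row1: w_G1=1 w_G3=1 w_R=1
row2: w_G1=-1 w_G3=2/7 w_R=0
total: w_G1=0 w_G3=9/7 w_R=1
asked value: 2/7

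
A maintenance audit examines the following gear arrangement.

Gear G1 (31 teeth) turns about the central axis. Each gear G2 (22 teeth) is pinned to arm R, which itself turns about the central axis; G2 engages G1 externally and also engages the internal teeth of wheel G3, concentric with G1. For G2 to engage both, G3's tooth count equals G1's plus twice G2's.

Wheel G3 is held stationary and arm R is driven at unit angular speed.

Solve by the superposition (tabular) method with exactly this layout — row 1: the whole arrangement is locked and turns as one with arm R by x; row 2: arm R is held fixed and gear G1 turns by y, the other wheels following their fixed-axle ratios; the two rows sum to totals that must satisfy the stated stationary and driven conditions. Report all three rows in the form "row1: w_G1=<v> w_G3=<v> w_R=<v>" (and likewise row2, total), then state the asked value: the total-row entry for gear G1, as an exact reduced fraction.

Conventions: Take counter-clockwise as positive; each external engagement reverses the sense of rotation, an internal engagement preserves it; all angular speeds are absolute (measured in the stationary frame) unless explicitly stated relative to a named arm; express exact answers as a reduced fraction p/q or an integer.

row1: w_G1=1 w_G3=1 w_R=1
row2: w_G1=75/31 w_G3=-1 w_R=0
total: w_G1=106/31 w_G3=0 w_R=1
asked value: 106/31

recognized (axles ride arm R): planetary set, 31/22/75 teeth
row 1: whole set turns with the arm by x
row 2 — arm fixed, fixed-axis ratios: sun y, ring −(31/75)·y, arm 0
boundary: total ω_ring = x − (31/75)·y = 0 and total ω_arm = x = 1  ⇒  y = 75/31, x = 1
row 2 ring = −(31/75)·75/31 = -1
totals (row 1 + row 2): sun 1 + 75/31 = 106/31, ring 1 + (-1) = 0, arm 1 + 0 = 1
asked cell (total, sun) = 106/31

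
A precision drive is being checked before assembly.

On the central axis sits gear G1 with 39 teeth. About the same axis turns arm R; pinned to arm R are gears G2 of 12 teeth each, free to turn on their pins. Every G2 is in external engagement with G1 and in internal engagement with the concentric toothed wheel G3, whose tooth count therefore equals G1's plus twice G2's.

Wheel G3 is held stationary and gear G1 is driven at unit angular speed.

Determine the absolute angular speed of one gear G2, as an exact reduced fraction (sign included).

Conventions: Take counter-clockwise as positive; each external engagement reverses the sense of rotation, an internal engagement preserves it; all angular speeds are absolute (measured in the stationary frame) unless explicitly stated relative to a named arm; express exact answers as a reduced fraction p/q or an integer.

planetary set (39T centre, 12T on arm, 63T internal) — Willis relation
ring teeth: 39 + 2·12 = 63
39(ω_sun−ω_arm) = −63(ω_ring−ω_arm),  ω_ring = 0, ω_sun = 1
39(1−ω_arm) = −63(0−ω_arm)  ⇒  102·ω_arm = 39  ⇒  ω_arm = 13/34
sun–planet mesh: 39·(1−13/34) = −12·(ω_p−ω_arm)  ⇒  ω_p−ω_arm = -273/136
ω_p = 13/34 − 273/136 = -13/8
exact speed ratio = -13/8

-13/8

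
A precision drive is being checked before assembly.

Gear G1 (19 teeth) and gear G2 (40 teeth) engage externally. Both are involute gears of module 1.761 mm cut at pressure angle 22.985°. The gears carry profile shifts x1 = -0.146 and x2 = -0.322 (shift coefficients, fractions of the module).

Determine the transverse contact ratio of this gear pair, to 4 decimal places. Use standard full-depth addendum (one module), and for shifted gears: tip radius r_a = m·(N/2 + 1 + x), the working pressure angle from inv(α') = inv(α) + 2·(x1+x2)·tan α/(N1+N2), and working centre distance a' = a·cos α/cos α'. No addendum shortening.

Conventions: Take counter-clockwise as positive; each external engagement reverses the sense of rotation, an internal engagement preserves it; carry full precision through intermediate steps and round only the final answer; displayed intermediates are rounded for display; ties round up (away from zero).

class = single-mesh tooth geometry [involute pair 19T × 40T, m = 1.761]
base radii: r_b1 = 15.401297, r_b2 = 32.423783
tip radii: r_a1 = 18.233394, r_a2 = 36.413958
inv(α') = inv(22.985°) + 2·(-0.146-0.322)·tan α/(19+40) = 0.01627281  ⇒  α' = 20.57374°
a' = a·cos α / cos α' = 51.9495·cos 22.985°/cos 20.57374° = 51.083127
action lengths: √(r_a1²−r_b1²) = 9.759955, √(r_a2²−r_b2²) = 16.573312
base pitch p_b = π·m·cos α = 5.093116
CR = (9.759955 + 16.573312 − 51.083127·sin 20.57374°)/5.093116 = 1.645753
contact ratio ≈ 1.6458

1.6458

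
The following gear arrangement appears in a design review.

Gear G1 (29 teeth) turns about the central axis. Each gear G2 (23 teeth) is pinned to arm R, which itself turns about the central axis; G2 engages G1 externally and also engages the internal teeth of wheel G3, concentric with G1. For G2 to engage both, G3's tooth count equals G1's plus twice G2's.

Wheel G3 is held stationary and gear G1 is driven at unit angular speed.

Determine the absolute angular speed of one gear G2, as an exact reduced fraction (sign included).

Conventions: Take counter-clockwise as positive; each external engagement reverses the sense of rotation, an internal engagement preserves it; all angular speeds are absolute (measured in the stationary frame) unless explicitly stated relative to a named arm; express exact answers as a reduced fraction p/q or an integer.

recognized (axles ride arm R): planetary set, 29/23/75 teeth
ring teeth: 29 + 2·23 = 75
29(ω_sun−ω_arm) = −75(ω_ring−ω_arm),  ω_ring = 0, ω_sun = 1
29(1−ω_arm) = −75(0−ω_arm)  ⇒  104·ω_arm = 29  ⇒  ω_arm = 29/104
sun–planet mesh: 29·(1−29/104) = −23·(ω_p−ω_arm)  ⇒  ω_p−ω_arm = -2175/2392
ω_p = 29/104 − 2175/2392 = -29/46
exact speed ratio = -29/46

-29/46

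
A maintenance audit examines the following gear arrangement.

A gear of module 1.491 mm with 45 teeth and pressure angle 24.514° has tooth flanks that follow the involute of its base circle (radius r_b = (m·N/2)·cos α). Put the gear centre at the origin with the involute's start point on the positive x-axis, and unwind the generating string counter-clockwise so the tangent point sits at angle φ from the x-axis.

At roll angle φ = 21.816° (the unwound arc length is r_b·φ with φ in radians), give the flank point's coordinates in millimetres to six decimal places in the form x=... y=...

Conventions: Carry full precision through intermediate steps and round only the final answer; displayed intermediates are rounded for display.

topology: single-mesh involute geometry — m = 1.491, N = 45
pitch radius r_p = m·N/2 = 1.491·45/2 = 33.547500
base radius r_b = r_p·cos α = 33.547500·cos 24.514° = 30.523525
roll angle φ = 21.816° = 0.38076103 rad
x = r_b·(cos φ + φ·sin φ) = 32.656607
y = r_b·(sin φ − φ·cos φ) = 0.553556

x=32.656607 y=0.553556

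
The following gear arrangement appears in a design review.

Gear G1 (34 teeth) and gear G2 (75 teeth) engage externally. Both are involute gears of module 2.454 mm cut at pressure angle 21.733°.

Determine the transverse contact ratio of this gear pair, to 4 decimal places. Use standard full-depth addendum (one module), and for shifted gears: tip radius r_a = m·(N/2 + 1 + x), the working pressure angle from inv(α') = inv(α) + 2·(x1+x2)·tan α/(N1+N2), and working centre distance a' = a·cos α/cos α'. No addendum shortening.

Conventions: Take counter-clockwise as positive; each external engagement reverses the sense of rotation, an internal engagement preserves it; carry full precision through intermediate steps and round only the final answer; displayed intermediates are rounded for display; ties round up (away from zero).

single-mesh involute tooth geometry (34T engaging 75T at module 2.454)
base radii: r_b1 = 38.752662, r_b2 = 85.483813
tip radii: r_a1 = 44.172000, r_a2 = 94.479000
no profile shift: α' = α, a' = a
action lengths: √(r_a1²−r_b1²) = 21.198980, √(r_a2²−r_b2²) = 40.234303
base pitch p_b = π·m·cos α = 7.161475
CR = (21.198980 + 40.234303 − 133.743000·sin 21.73300°)/7.161475 = 1.663160
contact ratio ≈ 1.6632

1.6632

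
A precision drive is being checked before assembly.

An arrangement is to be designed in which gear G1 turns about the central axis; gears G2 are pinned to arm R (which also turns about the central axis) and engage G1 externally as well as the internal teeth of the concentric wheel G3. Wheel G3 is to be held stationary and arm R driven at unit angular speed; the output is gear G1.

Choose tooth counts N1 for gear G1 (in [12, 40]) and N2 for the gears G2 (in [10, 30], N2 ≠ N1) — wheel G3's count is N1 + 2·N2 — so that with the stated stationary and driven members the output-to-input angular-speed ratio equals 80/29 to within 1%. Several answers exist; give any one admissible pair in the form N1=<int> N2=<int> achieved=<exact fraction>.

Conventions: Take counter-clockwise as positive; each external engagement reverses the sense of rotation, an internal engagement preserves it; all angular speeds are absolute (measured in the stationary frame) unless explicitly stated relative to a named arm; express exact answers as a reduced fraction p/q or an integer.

class = planetary set [ratio 80/29 wanted; Willis about the carrier]
Willis with ω_ring = 0: ω_sun/ω_arm = (N1+N3)/N1; set equal to 80/29  ⇒  N3/N1 = 80/29 − 1 = 51/29
N3 = N1 + 2·N2  ⇒  N2/N1 = (N3/N1 − 1)/2 = (51/29 − 1)/2 = 11/29
smallest multiple with N1 ≥ 12 and N2 ≥ 10: k = 1  ⇒  N1 = 1·29 = 29, N2 = 1·11 = 11 (N1 ≤ 40, N2 ≤ 30, N2 ≠ N1 ✓), N3 = 29 + 2·11 = 51
check: (N1+N3)/N1 with N1 = 29, N3 = 51 gives 80/29; |achieved − target| = 0 ≤ 4/145 ✓

N1=29 N2=11 achieved=80/29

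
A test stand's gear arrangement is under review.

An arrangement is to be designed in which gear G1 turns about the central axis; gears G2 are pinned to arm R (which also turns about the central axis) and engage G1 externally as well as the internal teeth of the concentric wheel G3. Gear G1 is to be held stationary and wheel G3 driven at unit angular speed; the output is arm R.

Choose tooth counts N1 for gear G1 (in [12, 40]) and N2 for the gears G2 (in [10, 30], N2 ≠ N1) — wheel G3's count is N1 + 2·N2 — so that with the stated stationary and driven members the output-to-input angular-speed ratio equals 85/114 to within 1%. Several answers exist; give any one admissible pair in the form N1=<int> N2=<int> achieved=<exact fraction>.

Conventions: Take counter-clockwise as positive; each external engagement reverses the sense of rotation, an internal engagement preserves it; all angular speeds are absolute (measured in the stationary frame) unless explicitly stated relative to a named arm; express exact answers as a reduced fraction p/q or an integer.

N1=29 N2=28 achieved=85/114

topology: planetary set — design target 85/114, arm = carrier (Willis)
Willis with ω_sun = 0: ω_arm/ω_ring = N3/(N1+N3); set equal to 85/114  ⇒  N3/N1 = (85/114)/(1 − 85/114) = 85/29
N3 = N1 + 2·N2  ⇒  N2/N1 = (N3/N1 − 1)/2 = (85/29 − 1)/2 = 28/29
smallest multiple with N1 ≥ 12 and N2 ≥ 10: k = 1  ⇒  N1 = 1·29 = 29, N2 = 1·28 = 28 (N1 ≤ 40, N2 ≤ 30, N2 ≠ N1 ✓), N3 = 29 + 2·28 = 85
check: N3/(N1+N3) with N1 = 29, N3 = 85 gives 85/114; |achieved − target| = 0 ≤ 17/2280 ✓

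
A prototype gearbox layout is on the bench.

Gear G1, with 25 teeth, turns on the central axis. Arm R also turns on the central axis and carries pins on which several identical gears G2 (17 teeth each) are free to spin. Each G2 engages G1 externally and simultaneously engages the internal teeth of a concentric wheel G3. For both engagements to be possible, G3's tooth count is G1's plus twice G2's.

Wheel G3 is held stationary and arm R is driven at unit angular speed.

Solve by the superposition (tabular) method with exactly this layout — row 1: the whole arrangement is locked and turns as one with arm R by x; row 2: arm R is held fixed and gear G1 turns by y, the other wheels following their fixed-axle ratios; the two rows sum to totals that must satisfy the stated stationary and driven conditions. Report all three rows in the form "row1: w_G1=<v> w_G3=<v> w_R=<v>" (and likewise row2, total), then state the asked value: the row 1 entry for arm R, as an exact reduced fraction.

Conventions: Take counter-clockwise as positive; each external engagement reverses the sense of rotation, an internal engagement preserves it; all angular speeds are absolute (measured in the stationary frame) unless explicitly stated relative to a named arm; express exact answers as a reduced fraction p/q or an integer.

row1: w_G1=1 w_G3=1 w_R=1
row2: w_G1=59/25 w_G3=-1 w_R=0
total: w_G1=84/25 w_G3=0 w_R=1
asked value: 1

planetary set (25T centre, 17T on arm, 59T internal) — Willis relation
row 1 — lock + rotate with arm: ω_sun = ω_ring = ω_arm = x
row 2 (arm held, sun turns y): ω_ring = −(25/59)·y, ω_arm = 0
boundary: total ω_ring = x − (25/59)·y = 0 and total ω_arm = x = 1  ⇒  y = 59/25, x = 1
row 2 ring = −(25/59)·59/25 = -1
totals (row 1 + row 2): sun 1 + 59/25 = 84/25, ring 1 + (-1) = 0, arm 1 + 0 = 1
asked cell (row1, arm) = 1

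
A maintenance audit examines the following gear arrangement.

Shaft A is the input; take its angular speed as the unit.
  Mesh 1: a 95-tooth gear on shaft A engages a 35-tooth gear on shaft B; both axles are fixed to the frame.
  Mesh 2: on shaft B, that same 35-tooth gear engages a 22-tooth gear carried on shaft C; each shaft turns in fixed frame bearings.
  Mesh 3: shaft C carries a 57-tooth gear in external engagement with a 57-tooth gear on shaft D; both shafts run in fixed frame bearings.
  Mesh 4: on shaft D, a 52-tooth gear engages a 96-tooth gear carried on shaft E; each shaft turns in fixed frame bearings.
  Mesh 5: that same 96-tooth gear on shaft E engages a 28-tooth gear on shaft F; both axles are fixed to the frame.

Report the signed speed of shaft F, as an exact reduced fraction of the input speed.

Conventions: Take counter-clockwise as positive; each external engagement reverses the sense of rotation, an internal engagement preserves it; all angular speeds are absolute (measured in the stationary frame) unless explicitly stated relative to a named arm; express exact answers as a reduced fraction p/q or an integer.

-1235/154

5-mesh fixed-axis compound train (all bearings frame-fixed)
mesh 1 [95T→35T]: |ω|/ω_in = 1×95/35 = 19/7, sense flips to −
mesh 2 [35T→22T]: |ω|/ω_in = (19/7)×35/22 = 95/22, sense flips to +
mesh 3 [57T→57T]: |ω|/ω_in = (95/22)×57/57 = 95/22, sense flips to −
mesh 4 [52T→96T]: |ω|/ω_in = (95/22)×52/96 = 1235/528, sense flips to +
mesh 5 [96T→28T]: |ω|/ω_in = (1235/528)×96/28 = 1235/154, sense flips to −
signed output speed (× input speed) = -1235/154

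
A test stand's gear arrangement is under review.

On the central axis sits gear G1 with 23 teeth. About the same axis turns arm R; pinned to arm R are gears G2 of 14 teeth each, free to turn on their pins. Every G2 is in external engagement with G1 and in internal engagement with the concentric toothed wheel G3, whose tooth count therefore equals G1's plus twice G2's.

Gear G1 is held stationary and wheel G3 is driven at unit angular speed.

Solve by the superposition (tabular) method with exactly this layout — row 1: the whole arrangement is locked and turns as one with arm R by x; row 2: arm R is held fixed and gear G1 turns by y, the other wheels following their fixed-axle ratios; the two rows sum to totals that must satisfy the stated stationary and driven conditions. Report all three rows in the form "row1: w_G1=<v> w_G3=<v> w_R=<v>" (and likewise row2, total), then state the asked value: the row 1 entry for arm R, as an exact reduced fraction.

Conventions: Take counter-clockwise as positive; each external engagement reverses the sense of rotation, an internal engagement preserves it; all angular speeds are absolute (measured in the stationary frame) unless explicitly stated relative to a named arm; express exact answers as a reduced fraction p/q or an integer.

planetary set (23T centre, 14T on arm, 51T internal) — Willis relation
row 1 — lock + rotate with arm: ω_sun = ω_ring = ω_arm = x
row 2: sun turns y, ring = −(23/51)·y, arm 0
boundary: total ω_sun = x + y = 0 and total ω_ring = x − (23/51)·y = 1  ⇒  y = -51/74, x = 51/74
row 2 ring = −(23/51)·(-51/74) = 23/74
totals (row 1 + row 2): sun 51/74 + (-51/74) = 0, ring 51/74 + 23/74 = 1, arm 51/74 + 0 = 51/74
asked cell (row1, arm) = 51/74

row1: w_G1=51/74 w_G3=51/74 w_R=51/74
row2: w_G1=-51/74 w_G3=23/74 w_R=0
total: w_G1=0 w_G3=1 w_R=51/74
asked value: 51/74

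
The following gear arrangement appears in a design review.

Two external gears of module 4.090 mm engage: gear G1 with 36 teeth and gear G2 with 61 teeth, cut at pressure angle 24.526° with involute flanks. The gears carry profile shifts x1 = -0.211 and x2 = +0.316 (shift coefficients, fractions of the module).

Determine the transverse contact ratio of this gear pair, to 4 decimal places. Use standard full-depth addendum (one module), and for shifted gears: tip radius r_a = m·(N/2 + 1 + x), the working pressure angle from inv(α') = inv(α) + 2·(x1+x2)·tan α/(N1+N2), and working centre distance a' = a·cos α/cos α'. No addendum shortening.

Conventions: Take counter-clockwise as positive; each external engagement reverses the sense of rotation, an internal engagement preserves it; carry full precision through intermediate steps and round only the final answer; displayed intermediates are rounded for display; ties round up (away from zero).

1.5376

recognized (one external pair, fixed centres): single-mesh tooth geometry, m = 4.090, N1 = 36, N2 = 61
base radii: r_b1 = 66.977488, r_b2 = 113.489632
tip radii: r_a1 = 76.847010, r_a2 = 130.127440
inv(α') = inv(24.526°) + 2·(-0.211+0.316)·tan α/(36+61) = 0.02920276  ⇒  α' = 24.79451°
a' = a·cos α / cos α' = 198.3650·cos 24.526°/cos 24.79451° = 198.792252
action lengths: √(r_a1²−r_b1²) = 37.675975, √(r_a2²−r_b2²) = 63.665171
base pitch p_b = π·m·cos α = 11.689777
CR = (37.675975 + 63.665171 − 198.792252·sin 24.79451°)/11.689777 = 1.537636
contact ratio ≈ 1.5376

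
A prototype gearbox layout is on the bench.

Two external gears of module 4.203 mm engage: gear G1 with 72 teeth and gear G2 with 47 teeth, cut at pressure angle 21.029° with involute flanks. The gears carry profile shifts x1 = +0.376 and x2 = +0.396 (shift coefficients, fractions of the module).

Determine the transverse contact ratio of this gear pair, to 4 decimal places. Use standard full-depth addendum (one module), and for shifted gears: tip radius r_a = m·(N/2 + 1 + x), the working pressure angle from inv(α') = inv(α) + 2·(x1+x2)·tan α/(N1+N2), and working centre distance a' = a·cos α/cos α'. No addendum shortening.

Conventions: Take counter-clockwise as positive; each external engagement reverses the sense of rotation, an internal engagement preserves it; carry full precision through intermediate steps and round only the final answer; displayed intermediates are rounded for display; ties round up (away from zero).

class = single-mesh tooth geometry [involute pair 72T × 47T, m = 4.203]
base radii: r_b1 = 141.230724, r_b2 = 92.192278
tip radii: r_a1 = 157.091328, r_a2 = 104.637888
inv(α') = inv(21.029°) + 2·(+0.376+0.396)·tan α/(72+47) = 0.02240768  ⇒  α' = 22.79398°
a' = a·cos α / cos α' = 250.0785·cos 21.029°/cos 22.79398° = 253.196694
action lengths: √(r_a1²−r_b1²) = 68.786394, √(r_a2²−r_b2²) = 49.494156
base pitch p_b = π·m·cos α = 12.324706
CR = (68.786394 + 49.494156 − 253.196694·sin 22.79398°)/12.324706 = 1.637961
contact ratio ≈ 1.6380

1.6380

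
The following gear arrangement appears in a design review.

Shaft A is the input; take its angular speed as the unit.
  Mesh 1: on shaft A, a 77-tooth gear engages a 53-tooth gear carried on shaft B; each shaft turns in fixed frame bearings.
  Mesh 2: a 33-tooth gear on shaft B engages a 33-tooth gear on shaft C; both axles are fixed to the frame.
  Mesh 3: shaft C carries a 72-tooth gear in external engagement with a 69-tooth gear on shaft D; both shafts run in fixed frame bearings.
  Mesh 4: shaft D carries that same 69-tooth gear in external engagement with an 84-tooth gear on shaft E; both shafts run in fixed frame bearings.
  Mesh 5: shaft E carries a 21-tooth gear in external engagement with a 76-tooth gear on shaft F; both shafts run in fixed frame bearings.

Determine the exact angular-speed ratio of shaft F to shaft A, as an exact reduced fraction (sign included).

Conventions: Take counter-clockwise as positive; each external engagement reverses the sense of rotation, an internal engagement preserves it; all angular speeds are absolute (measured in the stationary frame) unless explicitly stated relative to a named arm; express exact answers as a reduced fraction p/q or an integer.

class = fixed-axis compound train [5 meshes; 5 ratios multiply, 5 sense flips]
mesh 1 [77T→53T]: running ratio 77/53, sense −
mesh 2 [33T→33T]: running ratio 77/53, sense +
mesh 3 [72T→69T]: running ratio 1848/1219, sense −
mesh 4 [69T→84T]: running ratio 66/53, sense +
mesh 5 [21T→76T]: running ratio 693/2014, sense −
ω_out/ω_in = -693/2014

-693/2014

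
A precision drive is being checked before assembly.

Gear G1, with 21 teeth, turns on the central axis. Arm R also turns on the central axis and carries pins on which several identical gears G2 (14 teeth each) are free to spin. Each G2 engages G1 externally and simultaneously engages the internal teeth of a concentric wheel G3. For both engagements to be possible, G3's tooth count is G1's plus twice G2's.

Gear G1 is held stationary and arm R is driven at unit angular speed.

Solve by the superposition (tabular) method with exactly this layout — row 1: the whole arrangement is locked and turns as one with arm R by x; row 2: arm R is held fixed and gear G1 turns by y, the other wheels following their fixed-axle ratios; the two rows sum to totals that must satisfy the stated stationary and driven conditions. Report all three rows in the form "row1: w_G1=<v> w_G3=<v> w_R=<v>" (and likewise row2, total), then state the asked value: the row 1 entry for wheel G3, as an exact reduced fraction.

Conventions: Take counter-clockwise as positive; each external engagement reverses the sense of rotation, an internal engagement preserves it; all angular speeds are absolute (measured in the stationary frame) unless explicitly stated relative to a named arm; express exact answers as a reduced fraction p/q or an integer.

row1: w_G1=1 w_G3=1 w_R=1
row2: w_G1=-1 w_G3=3/7 w_R=0
total: w_G1=0 w_G3=10/7 w_R=1
asked value: 1

planetary set (21T centre, 14T on arm, 49T internal) — Willis relation
row 1 — lock + rotate with arm: ω_sun = ω_ring = ω_arm = x
row 2 — arm fixed, fixed-axis ratios: sun y, ring −(21/49)·y, arm 0
boundary: total ω_sun = x + y = 0 and total ω_arm = x = 1  ⇒  y = -1, x = 1
row 2 ring = −(21/49)·(-1) = 3/7
totals (row 1 + row 2): sun 1 + (-1) = 0, ring 1 + 3/7 = 10/7, arm 1 + 0 = 1
asked cell (row1, ring) = 1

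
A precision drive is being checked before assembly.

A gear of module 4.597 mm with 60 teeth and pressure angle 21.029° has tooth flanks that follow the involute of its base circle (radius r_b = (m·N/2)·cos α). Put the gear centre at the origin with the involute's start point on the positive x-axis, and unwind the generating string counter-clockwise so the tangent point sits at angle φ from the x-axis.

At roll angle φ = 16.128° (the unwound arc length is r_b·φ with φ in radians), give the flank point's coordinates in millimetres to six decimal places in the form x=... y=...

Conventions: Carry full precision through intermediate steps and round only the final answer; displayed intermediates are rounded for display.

x=133.724219 y=0.949446

topology: single-mesh involute geometry — m = 4.597, N = 60
pitch radius r_p = m·N/2 = 4.597·60/2 = 137.910000
base radius r_b = r_p·cos α = 137.910000·cos 21.029° = 128.725045
roll angle φ = 16.128° = 0.28148670 rad
x = r_b·(cos φ + φ·sin φ) = 133.724219
y = r_b·(sin φ − φ·cos φ) = 0.949446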